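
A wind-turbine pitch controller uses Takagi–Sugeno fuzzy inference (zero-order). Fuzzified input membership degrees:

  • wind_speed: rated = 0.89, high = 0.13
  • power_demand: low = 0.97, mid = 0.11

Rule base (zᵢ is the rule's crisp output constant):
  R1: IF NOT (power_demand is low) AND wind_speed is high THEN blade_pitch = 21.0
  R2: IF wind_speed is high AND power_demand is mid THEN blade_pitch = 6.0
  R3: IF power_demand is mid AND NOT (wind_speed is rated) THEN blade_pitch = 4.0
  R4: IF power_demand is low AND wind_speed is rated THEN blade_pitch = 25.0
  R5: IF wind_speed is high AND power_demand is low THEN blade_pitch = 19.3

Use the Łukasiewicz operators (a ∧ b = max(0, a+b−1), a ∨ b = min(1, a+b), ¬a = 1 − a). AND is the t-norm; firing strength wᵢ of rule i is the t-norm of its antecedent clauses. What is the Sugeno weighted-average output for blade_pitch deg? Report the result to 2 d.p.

R1 (z=21.0): ¬low=1−0.97=0.03, high=0.13; AND[max(0, a+b−1)] → w = 0.00
R2 (z=6.0): high=0.13, mid=0.11; AND[max(0, a+b−1)] → w = 0.00
R3 (z=4.0): mid=0.11, ¬rated=1−0.89=0.11; AND[max(0, a+b−1)] → w = 0.00
R4 (z=25.0): low=0.97, rated=0.89; AND[max(0, a+b−1)] → w = 0.86
R5 (z=19.3): high=0.13, low=0.97; AND[max(0, a+b−1)] → w = 0.10
Weighted average = (0.00·21.0 + 0.00·6.0 + 0.00·4.0 + 0.86·25.0 + 0.10·19.3) / (0.00 + 0.00 + 0.00 + 0.86 + 0.10)
  = 23.4300 / 0.9600 = 24.41

24.41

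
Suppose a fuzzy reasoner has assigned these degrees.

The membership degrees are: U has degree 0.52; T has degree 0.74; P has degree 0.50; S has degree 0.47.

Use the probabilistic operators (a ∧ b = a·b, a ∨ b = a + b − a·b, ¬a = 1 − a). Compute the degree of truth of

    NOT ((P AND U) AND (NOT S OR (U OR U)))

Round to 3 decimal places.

P AND U = a·b on (0.5000, 0.5200) = 0.2600
NOT S = 1 − 0.4700 = 0.5300
U OR U = a + b − a·b on (0.5200, 0.5200) = 0.7696
NOT S OR (U OR U) = a + b − a·b on (0.5300, 0.7696) = 0.8917
(P AND U) AND (NOT S OR (U OR U)) = a·b on (0.2600, 0.8917) = 0.2318
NOT ((P AND U) AND (NOT S OR (U OR U))) = 1 − 0.2318 = 0.7682

0.768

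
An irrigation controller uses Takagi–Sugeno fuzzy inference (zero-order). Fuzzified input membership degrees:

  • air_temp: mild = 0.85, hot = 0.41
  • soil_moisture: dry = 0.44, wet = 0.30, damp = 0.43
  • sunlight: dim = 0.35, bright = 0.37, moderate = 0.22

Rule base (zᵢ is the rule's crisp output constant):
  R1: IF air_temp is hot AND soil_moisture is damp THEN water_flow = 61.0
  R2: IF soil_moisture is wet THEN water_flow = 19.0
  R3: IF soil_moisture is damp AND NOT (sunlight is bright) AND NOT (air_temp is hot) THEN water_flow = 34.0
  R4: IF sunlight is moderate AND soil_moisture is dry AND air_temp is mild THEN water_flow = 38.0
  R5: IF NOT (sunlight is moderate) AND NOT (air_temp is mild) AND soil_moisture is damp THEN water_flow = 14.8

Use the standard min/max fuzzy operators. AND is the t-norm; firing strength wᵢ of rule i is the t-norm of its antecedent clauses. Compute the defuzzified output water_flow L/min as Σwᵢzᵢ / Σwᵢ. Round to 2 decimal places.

37.03

R1 (z=61.0): hot=0.41, damp=0.43; AND[min(a, b)] → w = 0.41
R2 (z=19.0): wet=0.30 → w = 0.30
R3 (z=34.0): damp=0.43, ¬bright=1−0.37=0.63, ¬hot=1−0.41=0.59; AND[min(a, b)] → w = 0.43
R4 (z=38.0): moderate=0.22, dry=0.44, mild=0.85; AND[min(a, b)] → w = 0.22
R5 (z=14.8): ¬moderate=1−0.22=0.78, ¬mild=1−0.85=0.15, damp=0.43; AND[min(a, b)] → w = 0.15
Weighted average = (0.41·61.0 + 0.30·19.0 + 0.43·34.0 + 0.22·38.0 + 0.15·14.8) / (0.41 + 0.30 + 0.43 + 0.22 + 0.15)
  = 55.9100 / 1.5100 = 37.03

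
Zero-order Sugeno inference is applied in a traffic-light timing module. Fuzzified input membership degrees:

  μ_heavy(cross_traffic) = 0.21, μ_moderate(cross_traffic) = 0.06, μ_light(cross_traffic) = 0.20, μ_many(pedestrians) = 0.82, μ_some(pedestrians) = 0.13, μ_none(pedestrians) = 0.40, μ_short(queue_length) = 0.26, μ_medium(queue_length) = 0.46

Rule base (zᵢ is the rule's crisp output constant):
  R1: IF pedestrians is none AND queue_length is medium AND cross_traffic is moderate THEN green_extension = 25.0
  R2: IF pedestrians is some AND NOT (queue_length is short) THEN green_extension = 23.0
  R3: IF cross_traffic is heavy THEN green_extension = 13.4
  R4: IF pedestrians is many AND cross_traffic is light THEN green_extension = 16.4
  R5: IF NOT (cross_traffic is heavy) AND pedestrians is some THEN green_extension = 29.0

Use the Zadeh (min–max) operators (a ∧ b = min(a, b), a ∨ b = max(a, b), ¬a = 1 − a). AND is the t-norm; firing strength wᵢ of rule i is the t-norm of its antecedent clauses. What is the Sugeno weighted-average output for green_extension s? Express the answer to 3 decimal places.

R1 (z=25.0): none=0.40, medium=0.46, moderate=0.06; AND[min(a, b)] → w = 0.06
R2 (z=23.0): some=0.13, ¬short=1−0.26=0.74; AND[min(a, b)] → w = 0.13
R3 (z=13.4): heavy=0.21 → w = 0.21
R4 (z=16.4): many=0.82, light=0.20; AND[min(a, b)] → w = 0.20
R5 (z=29.0): ¬heavy=1−0.21=0.79, some=0.13; AND[min(a, b)] → w = 0.13
Weighted average = (0.06·25.0 + 0.13·23.0 + 0.21·13.4 + 0.20·16.4 + 0.13·29.0) / (0.06 + 0.13 + 0.21 + 0.20 + 0.13)
  = 14.3540 / 0.7300 = 19.663

19.663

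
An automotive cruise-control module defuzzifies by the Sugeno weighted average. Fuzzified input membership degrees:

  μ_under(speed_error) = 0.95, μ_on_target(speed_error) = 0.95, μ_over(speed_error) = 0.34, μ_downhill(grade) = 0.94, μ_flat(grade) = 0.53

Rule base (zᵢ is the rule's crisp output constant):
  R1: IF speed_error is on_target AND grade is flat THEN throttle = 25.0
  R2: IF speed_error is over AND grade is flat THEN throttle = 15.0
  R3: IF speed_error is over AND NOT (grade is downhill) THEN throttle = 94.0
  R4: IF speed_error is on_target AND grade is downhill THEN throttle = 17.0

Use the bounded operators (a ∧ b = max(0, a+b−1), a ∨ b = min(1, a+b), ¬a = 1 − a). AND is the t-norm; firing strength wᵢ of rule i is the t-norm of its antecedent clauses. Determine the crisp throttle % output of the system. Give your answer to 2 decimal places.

19.80

R1 (z=25.0): on_target=0.95, flat=0.53; AND[max(0, a+b−1)] → w = 0.48
R2 (z=15.0): over=0.34, flat=0.53; AND[max(0, a+b−1)] → w = 0.00
R3 (z=94.0): over=0.34, ¬downhill=1−0.94=0.06; AND[max(0, a+b−1)] → w = 0.00
R4 (z=17.0): on_target=0.95, downhill=0.94; AND[max(0, a+b−1)] → w = 0.89
Weighted average = (0.48·25.0 + 0.00·15.0 + 0.00·94.0 + 0.89·17.0) / (0.48 + 0.00 + 0.00 + 0.89)
  = 27.1300 / 1.3700 = 19.80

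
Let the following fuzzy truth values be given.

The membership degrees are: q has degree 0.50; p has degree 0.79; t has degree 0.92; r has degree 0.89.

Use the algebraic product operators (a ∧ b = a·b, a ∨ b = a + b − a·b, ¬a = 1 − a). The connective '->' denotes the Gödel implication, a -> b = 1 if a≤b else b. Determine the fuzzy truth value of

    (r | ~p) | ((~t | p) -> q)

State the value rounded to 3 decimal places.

~p = 1 − 0.7900 = 0.2100
r | ~p = a + b − a·b on (0.8900, 0.2100) = 0.9131
~t = 1 − 0.9200 = 0.0800
~t | p = a + b − a·b on (0.0800, 0.7900) = 0.8068
(~t | p) -> q  [Gödel: 1 if a≤b else b] with a=0.8068, b=0.5000 → 0.5000
(r | ~p) | ((~t | p) -> q) = a + b − a·b on (0.9131, 0.5000) = 0.9566

0.957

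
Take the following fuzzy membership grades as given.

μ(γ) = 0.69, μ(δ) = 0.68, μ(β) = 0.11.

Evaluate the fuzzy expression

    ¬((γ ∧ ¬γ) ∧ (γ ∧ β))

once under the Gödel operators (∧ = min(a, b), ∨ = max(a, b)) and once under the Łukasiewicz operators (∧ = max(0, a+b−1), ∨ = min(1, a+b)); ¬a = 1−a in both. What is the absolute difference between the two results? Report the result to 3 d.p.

Under Gödel:
  ¬γ = 1 − 0.69 = 0.31
  γ ∧ ¬γ = min(a, b) on (0.69, 0.31) = 0.31
  γ ∧ β = min(a, b) on (0.69, 0.11) = 0.11
  (γ ∧ ¬γ) ∧ (γ ∧ β) = min(a, b) on (0.31, 0.11) = 0.11
  ¬((γ ∧ ¬γ) ∧ (γ ∧ β)) = 1 − 0.11 = 0.89
  → value = 0.8900
Under Łukasiewicz:
  ¬γ = 1 − 0.69 = 0.31
  γ ∧ ¬γ = max(0, a+b−1) on (0.69, 0.31) = 0.00
  γ ∧ β = max(0, a+b−1) on (0.69, 0.11) = 0.00
  (γ ∧ ¬γ) ∧ (γ ∧ β) = max(0, a+b−1) on (0.00, 0.00) = 0.00
  ¬((γ ∧ ¬γ) ∧ (γ ∧ β)) = 1 − 0.00 = 1.00
  → value = 1.0000
|0.8900 − 1.0000| = 0.110

0.110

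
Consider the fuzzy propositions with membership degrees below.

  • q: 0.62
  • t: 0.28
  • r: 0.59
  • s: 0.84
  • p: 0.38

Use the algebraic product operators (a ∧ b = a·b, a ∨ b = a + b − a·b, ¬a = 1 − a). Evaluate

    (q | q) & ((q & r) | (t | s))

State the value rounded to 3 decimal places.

0.793

q | q = a + b − a·b on (0.6200, 0.6200) = 0.8556
q & r = a·b on (0.6200, 0.5900) = 0.3658
t | s = a + b − a·b on (0.2800, 0.8400) = 0.8848
(q & r) | (t | s) = a + b − a·b on (0.3658, 0.8848) = 0.9269
(q | q) & ((q & r) | (t | s)) = a·b on (0.8556, 0.9269) = 0.7931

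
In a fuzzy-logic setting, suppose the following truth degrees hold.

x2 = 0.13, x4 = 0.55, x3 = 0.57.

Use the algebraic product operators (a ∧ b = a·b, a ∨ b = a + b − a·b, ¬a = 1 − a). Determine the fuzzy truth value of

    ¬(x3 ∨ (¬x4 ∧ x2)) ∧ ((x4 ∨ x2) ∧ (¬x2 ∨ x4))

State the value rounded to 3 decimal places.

¬x4 = 1 − 0.5500 = 0.4500
¬x4 ∧ x2 = a·b on (0.4500, 0.1300) = 0.0585
x3 ∨ (¬x4 ∧ x2) = a + b − a·b on (0.5700, 0.0585) = 0.5952
¬(x3 ∨ (¬x4 ∧ x2)) = 1 − 0.5952 = 0.4048
x4 ∨ x2 = a + b − a·b on (0.5500, 0.1300) = 0.6085
¬x2 = 1 − 0.1300 = 0.8700
¬x2 ∨ x4 = a + b − a·b on (0.8700, 0.5500) = 0.9415
(x4 ∨ x2) ∧ (¬x2 ∨ x4) = a·b on (0.6085, 0.9415) = 0.5729
¬(x3 ∨ (¬x4 ∧ x2)) ∧ ((x4 ∨ x2) ∧ (¬x2 ∨ x4)) = a·b on (0.4048, 0.5729) = 0.2319

0.232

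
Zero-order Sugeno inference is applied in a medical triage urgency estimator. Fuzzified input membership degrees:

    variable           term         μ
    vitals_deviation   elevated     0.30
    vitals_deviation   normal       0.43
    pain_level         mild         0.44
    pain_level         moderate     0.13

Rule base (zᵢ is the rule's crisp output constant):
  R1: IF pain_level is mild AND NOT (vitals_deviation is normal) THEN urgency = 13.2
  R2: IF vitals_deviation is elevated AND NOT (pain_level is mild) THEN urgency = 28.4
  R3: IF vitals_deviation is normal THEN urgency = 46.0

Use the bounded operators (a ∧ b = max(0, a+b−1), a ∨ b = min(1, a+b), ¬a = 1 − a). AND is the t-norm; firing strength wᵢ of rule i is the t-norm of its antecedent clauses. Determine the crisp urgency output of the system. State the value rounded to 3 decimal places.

R1 (z=13.2): mild=0.44, ¬normal=1−0.43=0.57; AND[max(0, a+b−1)] → w = 0.01
R2 (z=28.4): elevated=0.30, ¬mild=1−0.44=0.56; AND[max(0, a+b−1)] → w = 0.00
R3 (z=46.0): normal=0.43 → w = 0.43
Weighted average = (0.01·13.2 + 0.00·28.4 + 0.43·46.0) / (0.01 + 0.00 + 0.43)
  = 19.9120 / 0.4400 = 45.255

45.255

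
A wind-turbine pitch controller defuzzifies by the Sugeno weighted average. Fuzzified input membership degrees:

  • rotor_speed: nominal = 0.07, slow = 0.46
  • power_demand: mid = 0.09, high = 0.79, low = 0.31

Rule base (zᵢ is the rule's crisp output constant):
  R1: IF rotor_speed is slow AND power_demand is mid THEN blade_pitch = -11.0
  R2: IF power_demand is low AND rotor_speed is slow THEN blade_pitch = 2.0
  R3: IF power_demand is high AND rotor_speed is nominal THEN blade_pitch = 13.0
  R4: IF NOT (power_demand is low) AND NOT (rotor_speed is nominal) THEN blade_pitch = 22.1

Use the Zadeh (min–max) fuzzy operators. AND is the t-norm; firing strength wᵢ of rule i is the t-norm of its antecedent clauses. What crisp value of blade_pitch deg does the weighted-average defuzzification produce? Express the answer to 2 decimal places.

13.61

R1 (z=-11.0): slow=0.46, mid=0.09; AND[min(a, b)] → w = 0.09
R2 (z=2.0): low=0.31, slow=0.46; AND[min(a, b)] → w = 0.31
R3 (z=13.0): high=0.79, nominal=0.07; AND[min(a, b)] → w = 0.07
R4 (z=22.1): ¬low=1−0.31=0.69, ¬nominal=1−0.07=0.93; AND[min(a, b)] → w = 0.69
Weighted average = (0.09·-11.0 + 0.31·2.0 + 0.07·13.0 + 0.69·22.1) / (0.09 + 0.31 + 0.07 + 0.69)
  = 15.7890 / 1.1600 = 13.61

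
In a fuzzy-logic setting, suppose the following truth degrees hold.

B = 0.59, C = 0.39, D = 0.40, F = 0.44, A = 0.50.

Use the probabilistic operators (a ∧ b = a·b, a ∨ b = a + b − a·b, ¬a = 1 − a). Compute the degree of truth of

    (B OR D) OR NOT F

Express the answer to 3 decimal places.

B OR D = a + b − a·b on (0.5900, 0.4000) = 0.7540
NOT F = 1 − 0.4400 = 0.5600
(B OR D) OR NOT F = a + b − a·b on (0.7540, 0.5600) = 0.8918

0.892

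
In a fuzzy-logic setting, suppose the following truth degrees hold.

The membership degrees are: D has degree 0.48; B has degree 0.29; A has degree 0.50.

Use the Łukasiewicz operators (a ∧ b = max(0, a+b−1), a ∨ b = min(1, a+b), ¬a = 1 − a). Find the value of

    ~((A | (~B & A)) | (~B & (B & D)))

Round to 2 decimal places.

~B = 1 − 0.29 = 0.71
~B & A = max(0, a+b−1) on (0.71, 0.50) = 0.21
A | (~B & A) = min(1, a+b) on (0.50, 0.21) = 0.71
~B = 1 − 0.29 = 0.71
B & D = max(0, a+b−1) on (0.29, 0.48) = 0.00
~B & (B & D) = max(0, a+b−1) on (0.71, 0.00) = 0.00
(A | (~B & A)) | (~B & (B & D)) = min(1, a+b) on (0.71, 0.00) = 0.71
~((A | (~B & A)) | (~B & (B & D))) = 1 − 0.71 = 0.29

0.29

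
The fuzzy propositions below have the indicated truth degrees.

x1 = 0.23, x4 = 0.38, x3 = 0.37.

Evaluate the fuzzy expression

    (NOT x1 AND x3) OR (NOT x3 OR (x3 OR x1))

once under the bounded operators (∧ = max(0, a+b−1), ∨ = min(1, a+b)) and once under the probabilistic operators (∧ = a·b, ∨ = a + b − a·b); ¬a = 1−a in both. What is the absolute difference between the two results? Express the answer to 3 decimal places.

0.128

Under bounded:
  NOT x1 = 1 − 0.23 = 0.77
  NOT x1 AND x3 = max(0, a+b−1) on (0.77, 0.37) = 0.14
  NOT x3 = 1 − 0.37 = 0.63
  x3 OR x1 = min(1, a+b) on (0.37, 0.23) = 0.60
  NOT x3 OR (x3 OR x1) = min(1, a+b) on (0.63, 0.60) = 1.00
  (NOT x1 AND x3) OR (NOT x3 OR (x3 OR x1)) = min(1, a+b) on (0.14, 1.00) = 1.00
  → value = 1.0000
Under probabilistic:
  NOT x1 = 1 − 0.2300 = 0.7700
  NOT x1 AND x3 = a·b on (0.7700, 0.3700) = 0.2849
  NOT x3 = 1 − 0.3700 = 0.6300
  x3 OR x1 = a + b − a·b on (0.3700, 0.2300) = 0.5149
  NOT x3 OR (x3 OR x1) = a + b − a·b on (0.6300, 0.5149) = 0.8205
  (NOT x1 AND x3) OR (NOT x3 OR (x3 OR x1)) = a + b − a·b on (0.2849, 0.8205) = 0.8716
  → value = 0.8716
|1.0000 − 0.8716| = 0.128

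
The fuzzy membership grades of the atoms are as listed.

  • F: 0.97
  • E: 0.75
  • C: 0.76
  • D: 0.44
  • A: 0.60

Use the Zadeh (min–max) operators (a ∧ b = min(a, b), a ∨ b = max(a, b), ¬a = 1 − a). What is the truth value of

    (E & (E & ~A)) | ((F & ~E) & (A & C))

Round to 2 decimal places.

0.40

~A = 1 − 0.60 = 0.40
E & ~A = min(a, b) on (0.75, 0.40) = 0.40
E & (E & ~A) = min(a, b) on (0.75, 0.40) = 0.40
~E = 1 − 0.75 = 0.25
F & ~E = min(a, b) on (0.97, 0.25) = 0.25
A & C = min(a, b) on (0.60, 0.76) = 0.60
(F & ~E) & (A & C) = min(a, b) on (0.25, 0.60) = 0.25
(E & (E & ~A)) | ((F & ~E) & (A & C)) = max(a, b) on (0.40, 0.25) = 0.40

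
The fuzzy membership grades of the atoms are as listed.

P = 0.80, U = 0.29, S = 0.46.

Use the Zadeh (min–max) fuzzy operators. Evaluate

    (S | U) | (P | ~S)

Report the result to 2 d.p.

S | U = max(a, b) on (0.46, 0.29) = 0.46
~S = 1 − 0.46 = 0.54
P | ~S = max(a, b) on (0.80, 0.54) = 0.80
(S | U) | (P | ~S) = max(a, b) on (0.46, 0.80) = 0.80

0.80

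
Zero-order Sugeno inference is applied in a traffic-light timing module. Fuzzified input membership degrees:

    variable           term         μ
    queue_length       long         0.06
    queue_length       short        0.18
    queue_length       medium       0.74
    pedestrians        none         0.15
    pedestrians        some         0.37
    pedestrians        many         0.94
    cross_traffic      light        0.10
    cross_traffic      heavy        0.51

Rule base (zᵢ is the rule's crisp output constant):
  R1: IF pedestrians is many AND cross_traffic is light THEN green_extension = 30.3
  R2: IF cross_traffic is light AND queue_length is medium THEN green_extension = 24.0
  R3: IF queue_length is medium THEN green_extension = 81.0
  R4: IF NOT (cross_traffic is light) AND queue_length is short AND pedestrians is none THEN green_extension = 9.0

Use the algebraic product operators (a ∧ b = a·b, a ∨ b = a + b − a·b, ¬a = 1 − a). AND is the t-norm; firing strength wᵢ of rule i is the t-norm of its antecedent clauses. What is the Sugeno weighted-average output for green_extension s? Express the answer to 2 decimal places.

69.49

R1 (z=30.3): many=0.94, light=0.10; AND[a·b] → w = 0.0940
R2 (z=24.0): light=0.10, medium=0.74; AND[a·b] → w = 0.0740
R3 (z=81.0): medium=0.74 → w = 0.7400
R4 (z=9.0): ¬light=1−0.10=0.90, short=0.18, none=0.15; AND[a·b] → w = 0.0243
Weighted average = (0.0940·30.3 + 0.0740·24.0 + 0.7400·81.0 + 0.0243·9.0) / (0.0940 + 0.0740 + 0.7400 + 0.0243)
  = 64.7829 / 0.9323 = 69.49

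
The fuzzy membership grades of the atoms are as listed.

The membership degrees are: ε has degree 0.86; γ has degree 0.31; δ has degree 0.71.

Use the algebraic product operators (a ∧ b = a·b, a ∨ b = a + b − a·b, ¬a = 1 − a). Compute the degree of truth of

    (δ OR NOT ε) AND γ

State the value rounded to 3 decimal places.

NOT ε = 1 − 0.8600 = 0.1400
δ OR NOT ε = a + b − a·b on (0.7100, 0.1400) = 0.7506
(δ OR NOT ε) AND γ = a·b on (0.7506, 0.3100) = 0.2327

0.233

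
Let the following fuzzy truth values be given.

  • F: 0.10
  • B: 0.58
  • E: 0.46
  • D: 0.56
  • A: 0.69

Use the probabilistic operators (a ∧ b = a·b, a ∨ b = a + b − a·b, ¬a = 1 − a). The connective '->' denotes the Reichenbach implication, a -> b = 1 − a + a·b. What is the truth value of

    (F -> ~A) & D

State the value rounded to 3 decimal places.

0.521

~A = 1 − 0.6900 = 0.3100
F -> ~A  [Reichenbach: 1 − a + a·b] with a=0.1000, b=0.3100 → 0.9310
(F -> ~A) & D = a·b on (0.9310, 0.5600) = 0.5214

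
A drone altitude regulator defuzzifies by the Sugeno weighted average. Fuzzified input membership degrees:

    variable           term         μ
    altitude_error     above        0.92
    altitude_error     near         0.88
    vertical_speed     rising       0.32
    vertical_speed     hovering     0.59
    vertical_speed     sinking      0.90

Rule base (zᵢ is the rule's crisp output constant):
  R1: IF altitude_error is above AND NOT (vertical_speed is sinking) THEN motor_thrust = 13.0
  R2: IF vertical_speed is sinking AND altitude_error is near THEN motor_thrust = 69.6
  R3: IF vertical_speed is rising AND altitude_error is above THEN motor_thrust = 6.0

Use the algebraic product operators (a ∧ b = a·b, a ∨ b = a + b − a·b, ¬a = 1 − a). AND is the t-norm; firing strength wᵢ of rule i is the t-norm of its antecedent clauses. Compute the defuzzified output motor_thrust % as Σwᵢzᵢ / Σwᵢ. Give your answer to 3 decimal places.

49.292

R1 (z=13.0): above=0.92, ¬sinking=1−0.90=0.10; AND[a·b] → w = 0.0920
R2 (z=69.6): sinking=0.90, near=0.88; AND[a·b] → w = 0.7920
R3 (z=6.0): rising=0.32, above=0.92; AND[a·b] → w = 0.2944
Weighted average = (0.0920·13.0 + 0.7920·69.6 + 0.2944·6.0) / (0.0920 + 0.7920 + 0.2944)
  = 58.0856 / 1.1784 = 49.292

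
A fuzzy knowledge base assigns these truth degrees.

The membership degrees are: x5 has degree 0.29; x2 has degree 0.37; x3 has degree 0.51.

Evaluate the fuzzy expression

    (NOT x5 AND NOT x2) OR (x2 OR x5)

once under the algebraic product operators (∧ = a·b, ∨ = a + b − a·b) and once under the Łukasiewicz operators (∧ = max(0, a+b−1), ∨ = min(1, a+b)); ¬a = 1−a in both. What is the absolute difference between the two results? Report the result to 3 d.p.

0.247

Under algebraic product:
  NOT x5 = 1 − 0.2900 = 0.7100
  NOT x2 = 1 − 0.3700 = 0.6300
  NOT x5 AND NOT x2 = a·b on (0.7100, 0.6300) = 0.4473
  x2 OR x5 = a + b − a·b on (0.3700, 0.2900) = 0.5527
  (NOT x5 AND NOT x2) OR (x2 OR x5) = a + b − a·b on (0.4473, 0.5527) = 0.7528
  → value = 0.7528
Under Łukasiewicz:
  NOT x5 = 1 − 0.29 = 0.71
  NOT x2 = 1 − 0.37 = 0.63
  NOT x5 AND NOT x2 = max(0, a+b−1) on (0.71, 0.63) = 0.34
  x2 OR x5 = min(1, a+b) on (0.37, 0.29) = 0.66
  (NOT x5 AND NOT x2) OR (x2 OR x5) = min(1, a+b) on (0.34, 0.66) = 1.00
  → value = 1.0000
|0.7528 − 1.0000| = 0.247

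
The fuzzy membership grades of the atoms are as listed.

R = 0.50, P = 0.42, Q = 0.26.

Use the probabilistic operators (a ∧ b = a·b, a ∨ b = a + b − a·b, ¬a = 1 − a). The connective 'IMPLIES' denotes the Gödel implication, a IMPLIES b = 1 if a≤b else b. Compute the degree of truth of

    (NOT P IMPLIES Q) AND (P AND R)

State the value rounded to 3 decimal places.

NOT P = 1 − 0.4200 = 0.5800
NOT P IMPLIES Q  [Gödel: 1 if a≤b else b] with a=0.5800, b=0.2600 → 0.2600
P AND R = a·b on (0.4200, 0.5000) = 0.2100
(NOT P IMPLIES Q) AND (P AND R) = a·b on (0.2600, 0.2100) = 0.0546

0.055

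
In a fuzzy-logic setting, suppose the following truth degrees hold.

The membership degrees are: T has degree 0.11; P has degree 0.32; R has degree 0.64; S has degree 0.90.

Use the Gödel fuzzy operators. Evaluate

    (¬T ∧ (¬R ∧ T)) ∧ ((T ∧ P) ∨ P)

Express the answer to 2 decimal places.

¬T = 1 − 0.11 = 0.89
¬R = 1 − 0.64 = 0.36
¬R ∧ T = min(a, b) on (0.36, 0.11) = 0.11
¬T ∧ (¬R ∧ T) = min(a, b) on (0.89, 0.11) = 0.11
T ∧ P = min(a, b) on (0.11, 0.32) = 0.11
(T ∧ P) ∨ P = max(a, b) on (0.11, 0.32) = 0.32
(¬T ∧ (¬R ∧ T)) ∧ ((T ∧ P) ∨ P) = min(a, b) on (0.11, 0.32) = 0.11

0.11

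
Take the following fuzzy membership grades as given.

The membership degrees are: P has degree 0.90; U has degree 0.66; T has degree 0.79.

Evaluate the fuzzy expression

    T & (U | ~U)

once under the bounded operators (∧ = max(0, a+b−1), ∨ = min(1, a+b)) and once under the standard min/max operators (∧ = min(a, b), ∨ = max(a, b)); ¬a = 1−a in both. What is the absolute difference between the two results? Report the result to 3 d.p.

Under bounded:
  ~U = 1 − 0.66 = 0.34
  U | ~U = min(1, a+b) on (0.66, 0.34) = 1.00
  T & (U | ~U) = max(0, a+b−1) on (0.79, 1.00) = 0.79
  → value = 0.7900
Under standard min/max:
  ~U = 1 − 0.66 = 0.34
  U | ~U = max(a, b) on (0.66, 0.34) = 0.66
  T & (U | ~U) = min(a, b) on (0.79, 0.66) = 0.66
  → value = 0.6600
|0.7900 − 0.6600| = 0.130

0.130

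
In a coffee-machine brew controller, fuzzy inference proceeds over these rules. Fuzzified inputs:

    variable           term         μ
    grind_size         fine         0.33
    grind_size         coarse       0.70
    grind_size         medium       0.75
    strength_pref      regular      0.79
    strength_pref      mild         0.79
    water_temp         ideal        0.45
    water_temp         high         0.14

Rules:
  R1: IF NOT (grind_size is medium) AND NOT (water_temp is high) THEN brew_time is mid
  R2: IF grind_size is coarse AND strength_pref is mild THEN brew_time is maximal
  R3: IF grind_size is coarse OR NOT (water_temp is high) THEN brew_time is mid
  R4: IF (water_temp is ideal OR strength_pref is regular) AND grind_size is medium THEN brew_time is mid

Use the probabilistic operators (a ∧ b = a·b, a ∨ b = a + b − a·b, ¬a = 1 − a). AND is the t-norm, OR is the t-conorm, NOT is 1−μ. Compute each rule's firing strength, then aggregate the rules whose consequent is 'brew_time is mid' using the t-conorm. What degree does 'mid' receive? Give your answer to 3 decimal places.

R1: ¬medium=1−0.75=0.25, ¬high=1−0.14=0.86; AND[a·b] → w = 0.2150
R2: coarse=0.70, mild=0.79; AND[a·b] → w = 0.5530
R3: coarse=0.70, ¬high=1−0.14=0.86; OR[a + b − a·b] → w = 0.9580
R4: (ideal=0.45 OR regular=0.79) = 0.8845; AND[a·b] with medium=0.75 → w = 0.6634
Rules with consequent 'mid': {R1, R3, R4} → strengths 0.2150, 0.9580, 0.6634
Aggregate via t-conorm [a + b − a·b]: 0.9889

0.989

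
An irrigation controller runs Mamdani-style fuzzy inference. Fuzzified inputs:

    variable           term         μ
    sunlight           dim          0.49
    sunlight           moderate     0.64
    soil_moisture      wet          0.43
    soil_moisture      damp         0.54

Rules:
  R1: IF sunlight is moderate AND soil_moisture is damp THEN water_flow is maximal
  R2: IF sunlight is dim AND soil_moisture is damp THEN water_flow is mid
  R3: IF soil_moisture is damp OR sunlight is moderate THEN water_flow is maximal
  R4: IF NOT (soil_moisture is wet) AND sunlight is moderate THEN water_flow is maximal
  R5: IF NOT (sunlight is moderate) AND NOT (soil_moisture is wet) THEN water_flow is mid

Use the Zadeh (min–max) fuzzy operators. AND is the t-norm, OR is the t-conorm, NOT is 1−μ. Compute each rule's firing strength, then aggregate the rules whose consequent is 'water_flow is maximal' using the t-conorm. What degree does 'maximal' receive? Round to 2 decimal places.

R1: moderate=0.64, damp=0.54; AND[min(a, b)] → w = 0.54
R2: dim=0.49, damp=0.54; AND[min(a, b)] → w = 0.49
R3: damp=0.54, moderate=0.64; OR[max(a, b)] → w = 0.64
R4: ¬wet=1−0.43=0.57, moderate=0.64; AND[min(a, b)] → w = 0.57
R5: ¬moderate=1−0.64=0.36, ¬wet=1−0.43=0.57; AND[min(a, b)] → w = 0.36
Rules with consequent 'maximal': {R1, R3, R4} → strengths 0.54, 0.64, 0.57
Aggregate via t-conorm [max(a, b)]: 0.64

0.64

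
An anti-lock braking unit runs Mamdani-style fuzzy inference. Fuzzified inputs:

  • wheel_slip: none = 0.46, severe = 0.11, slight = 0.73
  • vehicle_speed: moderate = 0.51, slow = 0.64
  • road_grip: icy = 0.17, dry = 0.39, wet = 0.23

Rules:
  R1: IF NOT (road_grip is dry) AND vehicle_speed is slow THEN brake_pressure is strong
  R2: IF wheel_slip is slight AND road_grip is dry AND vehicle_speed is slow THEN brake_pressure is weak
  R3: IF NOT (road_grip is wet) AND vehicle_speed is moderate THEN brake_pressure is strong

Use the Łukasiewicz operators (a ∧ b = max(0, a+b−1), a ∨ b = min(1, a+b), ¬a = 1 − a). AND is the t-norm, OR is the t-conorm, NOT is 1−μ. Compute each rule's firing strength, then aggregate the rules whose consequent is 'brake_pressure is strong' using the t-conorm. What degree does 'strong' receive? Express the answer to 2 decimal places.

0.53

R1: ¬dry=1−0.39=0.61, slow=0.64; AND[max(0, a+b−1)] → w = 0.25
R2: slight=0.73, dry=0.39, slow=0.64; AND[max(0, a+b−1)] → w = 0.00
R3: ¬wet=1−0.23=0.77, moderate=0.51; AND[max(0, a+b−1)] → w = 0.28
Rules with consequent 'strong': {R1, R3} → strengths 0.25, 0.28
Aggregate via t-conorm [min(1, a+b)]: 0.53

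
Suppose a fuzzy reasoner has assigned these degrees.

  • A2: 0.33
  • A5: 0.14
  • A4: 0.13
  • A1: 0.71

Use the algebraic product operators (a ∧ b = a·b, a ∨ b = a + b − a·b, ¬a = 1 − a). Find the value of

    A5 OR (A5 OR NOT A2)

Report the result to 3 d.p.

NOT A2 = 1 − 0.3300 = 0.6700
A5 OR NOT A2 = a + b − a·b on (0.1400, 0.6700) = 0.7162
A5 OR (A5 OR NOT A2) = a + b − a·b on (0.1400, 0.7162) = 0.7559

0.756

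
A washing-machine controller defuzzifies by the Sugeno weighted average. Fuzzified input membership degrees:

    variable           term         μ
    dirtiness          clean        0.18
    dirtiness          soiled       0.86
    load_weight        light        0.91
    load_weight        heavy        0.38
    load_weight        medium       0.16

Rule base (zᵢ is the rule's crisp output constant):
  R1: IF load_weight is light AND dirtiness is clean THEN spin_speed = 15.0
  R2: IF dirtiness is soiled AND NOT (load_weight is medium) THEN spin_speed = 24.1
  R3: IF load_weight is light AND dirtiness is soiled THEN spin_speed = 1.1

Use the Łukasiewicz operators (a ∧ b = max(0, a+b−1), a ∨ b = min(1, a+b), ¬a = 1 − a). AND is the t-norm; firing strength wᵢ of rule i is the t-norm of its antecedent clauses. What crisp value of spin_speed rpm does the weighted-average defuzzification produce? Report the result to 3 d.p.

12.222

R1 (z=15.0): light=0.91, clean=0.18; AND[max(0, a+b−1)] → w = 0.09
R2 (z=24.1): soiled=0.86, ¬medium=1−0.16=0.84; AND[max(0, a+b−1)] → w = 0.70
R3 (z=1.1): light=0.91, soiled=0.86; AND[max(0, a+b−1)] → w = 0.77
Weighted average = (0.09·15.0 + 0.70·24.1 + 0.77·1.1) / (0.09 + 0.70 + 0.77)
  = 19.0670 / 1.5600 = 12.222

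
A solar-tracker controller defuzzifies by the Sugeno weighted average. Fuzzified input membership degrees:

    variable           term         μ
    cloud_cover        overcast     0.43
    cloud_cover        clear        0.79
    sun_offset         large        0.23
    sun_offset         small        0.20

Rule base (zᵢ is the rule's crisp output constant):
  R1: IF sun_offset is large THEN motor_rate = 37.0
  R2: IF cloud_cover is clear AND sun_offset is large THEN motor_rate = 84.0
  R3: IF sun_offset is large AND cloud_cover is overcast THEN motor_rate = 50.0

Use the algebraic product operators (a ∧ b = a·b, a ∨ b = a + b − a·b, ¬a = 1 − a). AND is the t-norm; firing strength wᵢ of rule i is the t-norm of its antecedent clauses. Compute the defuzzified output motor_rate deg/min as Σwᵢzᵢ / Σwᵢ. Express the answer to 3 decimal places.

R1 (z=37.0): large=0.23 → w = 0.2300
R2 (z=84.0): clear=0.79, large=0.23; AND[a·b] → w = 0.1817
R3 (z=50.0): large=0.23, overcast=0.43; AND[a·b] → w = 0.0989
Weighted average = (0.2300·37.0 + 0.1817·84.0 + 0.0989·50.0) / (0.2300 + 0.1817 + 0.0989)
  = 28.7178 / 0.5106 = 56.243

56.243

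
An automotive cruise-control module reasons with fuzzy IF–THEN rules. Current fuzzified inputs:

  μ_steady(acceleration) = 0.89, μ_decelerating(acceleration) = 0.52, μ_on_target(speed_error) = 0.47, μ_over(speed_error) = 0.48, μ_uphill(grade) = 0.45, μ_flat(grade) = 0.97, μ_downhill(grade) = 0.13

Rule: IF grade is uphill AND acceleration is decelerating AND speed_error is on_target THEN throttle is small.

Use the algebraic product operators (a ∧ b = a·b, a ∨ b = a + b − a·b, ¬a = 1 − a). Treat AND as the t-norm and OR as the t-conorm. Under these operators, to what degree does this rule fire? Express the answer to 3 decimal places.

0.110

firing strength: uphill=0.45, decelerating=0.52, on_target=0.47; AND[a·b] → w = 0.1100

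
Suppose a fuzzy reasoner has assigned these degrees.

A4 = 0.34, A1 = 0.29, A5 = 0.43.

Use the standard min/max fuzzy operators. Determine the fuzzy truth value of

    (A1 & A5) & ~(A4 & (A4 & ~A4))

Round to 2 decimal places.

0.29

A1 & A5 = min(a, b) on (0.29, 0.43) = 0.29
~A4 = 1 − 0.34 = 0.66
A4 & ~A4 = min(a, b) on (0.34, 0.66) = 0.34
A4 & (A4 & ~A4) = min(a, b) on (0.34, 0.34) = 0.34
~(A4 & (A4 & ~A4)) = 1 − 0.34 = 0.66
(A1 & A5) & ~(A4 & (A4 & ~A4)) = min(a, b) on (0.29, 0.66) = 0.29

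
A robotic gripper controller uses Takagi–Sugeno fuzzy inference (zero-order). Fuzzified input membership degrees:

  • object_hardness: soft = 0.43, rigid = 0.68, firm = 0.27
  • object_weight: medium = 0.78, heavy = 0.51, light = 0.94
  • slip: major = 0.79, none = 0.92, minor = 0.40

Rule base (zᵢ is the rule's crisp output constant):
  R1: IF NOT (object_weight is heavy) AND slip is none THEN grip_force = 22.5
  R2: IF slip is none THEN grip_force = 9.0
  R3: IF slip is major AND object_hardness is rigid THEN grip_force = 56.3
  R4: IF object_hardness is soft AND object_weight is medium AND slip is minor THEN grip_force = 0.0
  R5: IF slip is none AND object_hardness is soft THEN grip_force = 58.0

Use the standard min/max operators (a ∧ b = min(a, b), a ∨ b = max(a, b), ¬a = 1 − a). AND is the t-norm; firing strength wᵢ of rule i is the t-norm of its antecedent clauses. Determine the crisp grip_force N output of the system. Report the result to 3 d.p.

R1 (z=22.5): ¬heavy=1−0.51=0.49, none=0.92; AND[min(a, b)] → w = 0.49
R2 (z=9.0): none=0.92 → w = 0.92
R3 (z=56.3): major=0.79, rigid=0.68; AND[min(a, b)] → w = 0.68
R4 (z=0.0): soft=0.43, medium=0.78, minor=0.40; AND[min(a, b)] → w = 0.40
R5 (z=58.0): none=0.92, soft=0.43; AND[min(a, b)] → w = 0.43
Weighted average = (0.49·22.5 + 0.92·9.0 + 0.68·56.3 + 0.40·0.0 + 0.43·58.0) / (0.49 + 0.92 + 0.68 + 0.40 + 0.43)
  = 82.5290 / 2.9200 = 28.263

28.263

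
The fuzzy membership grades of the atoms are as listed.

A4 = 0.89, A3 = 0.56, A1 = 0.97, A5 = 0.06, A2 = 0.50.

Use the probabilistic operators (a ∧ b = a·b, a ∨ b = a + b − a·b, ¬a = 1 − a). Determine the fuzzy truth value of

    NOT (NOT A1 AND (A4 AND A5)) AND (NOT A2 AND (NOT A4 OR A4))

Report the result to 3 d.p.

NOT A1 = 1 − 0.9700 = 0.0300
A4 AND A5 = a·b on (0.8900, 0.0600) = 0.0534
NOT A1 AND (A4 AND A5) = a·b on (0.0300, 0.0534) = 0.0016
NOT (NOT A1 AND (A4 AND A5)) = 1 − 0.0016 = 0.9984
NOT A2 = 1 − 0.5000 = 0.5000
NOT A4 = 1 − 0.8900 = 0.1100
NOT A4 OR A4 = a + b − a·b on (0.1100, 0.8900) = 0.9021
NOT A2 AND (NOT A4 OR A4) = a·b on (0.5000, 0.9021) = 0.4511
NOT (NOT A1 AND (A4 AND A5)) AND (NOT A2 AND (NOT A4 OR A4)) = a·b on (0.9984, 0.4511) = 0.4503

0.450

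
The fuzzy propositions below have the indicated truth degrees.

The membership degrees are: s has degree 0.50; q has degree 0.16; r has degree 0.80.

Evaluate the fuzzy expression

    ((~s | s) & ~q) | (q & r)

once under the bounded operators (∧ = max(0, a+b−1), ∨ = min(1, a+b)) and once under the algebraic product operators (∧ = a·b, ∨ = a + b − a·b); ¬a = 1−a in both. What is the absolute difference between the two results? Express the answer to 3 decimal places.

Under bounded:
  ~s = 1 − 0.50 = 0.50
  ~s | s = min(1, a+b) on (0.50, 0.50) = 1.00
  ~q = 1 − 0.16 = 0.84
  (~s | s) & ~q = max(0, a+b−1) on (1.00, 0.84) = 0.84
  q & r = max(0, a+b−1) on (0.16, 0.80) = 0.00
  ((~s | s) & ~q) | (q & r) = min(1, a+b) on (0.84, 0.00) = 0.84
  → value = 0.8400
Under algebraic product:
  ~s = 1 − 0.5000 = 0.5000
  ~s | s = a + b − a·b on (0.5000, 0.5000) = 0.7500
  ~q = 1 − 0.1600 = 0.8400
  (~s | s) & ~q = a·b on (0.7500, 0.8400) = 0.6300
  q & r = a·b on (0.1600, 0.8000) = 0.1280
  ((~s | s) & ~q) | (q & r) = a + b − a·b on (0.6300, 0.1280) = 0.6774
  → value = 0.6774
|0.8400 − 0.6774| = 0.163

0.163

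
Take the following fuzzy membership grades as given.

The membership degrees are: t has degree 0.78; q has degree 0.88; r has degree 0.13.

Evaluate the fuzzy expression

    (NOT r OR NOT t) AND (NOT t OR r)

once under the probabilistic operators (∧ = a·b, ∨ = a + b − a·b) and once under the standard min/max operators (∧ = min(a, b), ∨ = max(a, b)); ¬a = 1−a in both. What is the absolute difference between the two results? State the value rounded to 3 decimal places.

0.069

Under probabilistic:
  NOT r = 1 − 0.1300 = 0.8700
  NOT t = 1 − 0.7800 = 0.2200
  NOT r OR NOT t = a + b − a·b on (0.8700, 0.2200) = 0.8986
  NOT t = 1 − 0.7800 = 0.2200
  NOT t OR r = a + b − a·b on (0.2200, 0.1300) = 0.3214
  (NOT r OR NOT t) AND (NOT t OR r) = a·b on (0.8986, 0.3214) = 0.2888
  → value = 0.2888
Under standard min/max:
  NOT r = 1 − 0.13 = 0.87
  NOT t = 1 − 0.78 = 0.22
  NOT r OR NOT t = max(a, b) on (0.87, 0.22) = 0.87
  NOT t = 1 − 0.78 = 0.22
  NOT t OR r = max(a, b) on (0.22, 0.13) = 0.22
  (NOT r OR NOT t) AND (NOT t OR r) = min(a, b) on (0.87, 0.22) = 0.22
  → value = 0.2200
|0.2888 − 0.2200| = 0.069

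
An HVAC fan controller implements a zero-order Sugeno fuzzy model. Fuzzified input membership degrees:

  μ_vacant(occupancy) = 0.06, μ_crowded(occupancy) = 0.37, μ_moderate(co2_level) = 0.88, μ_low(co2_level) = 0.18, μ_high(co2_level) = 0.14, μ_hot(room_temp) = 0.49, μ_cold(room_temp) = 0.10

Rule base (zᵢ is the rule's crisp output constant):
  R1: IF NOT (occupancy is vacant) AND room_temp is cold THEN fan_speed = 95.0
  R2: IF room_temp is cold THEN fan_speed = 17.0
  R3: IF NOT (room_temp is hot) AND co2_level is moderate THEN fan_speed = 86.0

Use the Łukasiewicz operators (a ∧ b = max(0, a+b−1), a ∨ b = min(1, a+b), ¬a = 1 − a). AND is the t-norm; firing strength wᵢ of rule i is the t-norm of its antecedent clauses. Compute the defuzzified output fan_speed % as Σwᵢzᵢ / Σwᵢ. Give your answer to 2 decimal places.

73.66

R1 (z=95.0): ¬vacant=1−0.06=0.94, cold=0.10; AND[max(0, a+b−1)] → w = 0.04
R2 (z=17.0): cold=0.10 → w = 0.10
R3 (z=86.0): ¬hot=1−0.49=0.51, moderate=0.88; AND[max(0, a+b−1)] → w = 0.39
Weighted average = (0.04·95.0 + 0.10·17.0 + 0.39·86.0) / (0.04 + 0.10 + 0.39)
  = 39.0400 / 0.5300 = 73.66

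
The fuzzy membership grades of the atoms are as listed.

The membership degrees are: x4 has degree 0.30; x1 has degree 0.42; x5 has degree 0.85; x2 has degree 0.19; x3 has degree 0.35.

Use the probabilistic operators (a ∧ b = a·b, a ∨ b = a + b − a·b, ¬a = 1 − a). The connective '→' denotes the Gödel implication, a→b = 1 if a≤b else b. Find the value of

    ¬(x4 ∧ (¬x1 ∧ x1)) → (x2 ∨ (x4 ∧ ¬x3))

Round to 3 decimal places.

0.348

¬x1 = 1 − 0.4200 = 0.5800
¬x1 ∧ x1 = a·b on (0.5800, 0.4200) = 0.2436
x4 ∧ (¬x1 ∧ x1) = a·b on (0.3000, 0.2436) = 0.0731
¬(x4 ∧ (¬x1 ∧ x1)) = 1 − 0.0731 = 0.9269
¬x3 = 1 − 0.3500 = 0.6500
x4 ∧ ¬x3 = a·b on (0.3000, 0.6500) = 0.1950
x2 ∨ (x4 ∧ ¬x3) = a + b − a·b on (0.1900, 0.1950) = 0.3479
¬(x4 ∧ (¬x1 ∧ x1)) → (x2 ∨ (x4 ∧ ¬x3))  [Gödel: 1 if a≤b else b] with a=0.9269, b=0.3479 → 0.3479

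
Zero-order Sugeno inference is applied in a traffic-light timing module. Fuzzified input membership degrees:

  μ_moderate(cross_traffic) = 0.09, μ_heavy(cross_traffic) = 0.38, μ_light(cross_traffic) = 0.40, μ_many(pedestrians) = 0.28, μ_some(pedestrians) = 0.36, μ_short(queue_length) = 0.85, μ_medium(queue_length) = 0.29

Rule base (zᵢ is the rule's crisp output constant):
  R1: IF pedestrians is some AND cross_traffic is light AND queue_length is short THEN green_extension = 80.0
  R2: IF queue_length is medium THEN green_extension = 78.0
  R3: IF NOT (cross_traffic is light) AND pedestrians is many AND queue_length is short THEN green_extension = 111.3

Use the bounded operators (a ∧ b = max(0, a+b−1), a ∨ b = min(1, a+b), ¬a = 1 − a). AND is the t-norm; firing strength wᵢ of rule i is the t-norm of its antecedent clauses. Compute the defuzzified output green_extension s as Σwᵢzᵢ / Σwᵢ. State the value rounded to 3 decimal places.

78.000

R1 (z=80.0): some=0.36, light=0.40, short=0.85; AND[max(0, a+b−1)] → w = 0.00
R2 (z=78.0): medium=0.29 → w = 0.29
R3 (z=111.3): ¬light=1−0.40=0.60, many=0.28, short=0.85; AND[max(0, a+b−1)] → w = 0.00
Weighted average = (0.00·80.0 + 0.29·78.0 + 0.00·111.3) / (0.00 + 0.29 + 0.00)
  = 22.6200 / 0.2900 = 78.000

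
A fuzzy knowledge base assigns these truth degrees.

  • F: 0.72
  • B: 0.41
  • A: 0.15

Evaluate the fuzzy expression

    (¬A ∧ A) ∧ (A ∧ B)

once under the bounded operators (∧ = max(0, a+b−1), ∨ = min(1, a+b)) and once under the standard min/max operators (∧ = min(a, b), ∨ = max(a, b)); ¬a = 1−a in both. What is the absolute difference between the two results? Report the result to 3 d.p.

0.150

Under bounded:
  ¬A = 1 − 0.15 = 0.85
  ¬A ∧ A = max(0, a+b−1) on (0.85, 0.15) = 0.00
  A ∧ B = max(0, a+b−1) on (0.15, 0.41) = 0.00
  (¬A ∧ A) ∧ (A ∧ B) = max(0, a+b−1) on (0.00, 0.00) = 0.00
  → value = 0.0000
Under standard min/max:
  ¬A = 1 − 0.15 = 0.85
  ¬A ∧ A = min(a, b) on (0.85, 0.15) = 0.15
  A ∧ B = min(a, b) on (0.15, 0.41) = 0.15
  (¬A ∧ A) ∧ (A ∧ B) = min(a, b) on (0.15, 0.15) = 0.15
  → value = 0.1500
|0.0000 − 0.1500| = 0.150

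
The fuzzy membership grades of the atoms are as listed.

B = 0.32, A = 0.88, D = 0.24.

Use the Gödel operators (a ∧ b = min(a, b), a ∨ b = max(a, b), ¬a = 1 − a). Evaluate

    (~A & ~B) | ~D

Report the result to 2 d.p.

~A = 1 − 0.88 = 0.12
~B = 1 − 0.32 = 0.68
~A & ~B = min(a, b) on (0.12, 0.68) = 0.12
~D = 1 − 0.24 = 0.76
(~A & ~B) | ~D = max(a, b) on (0.12, 0.76) = 0.76

0.76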